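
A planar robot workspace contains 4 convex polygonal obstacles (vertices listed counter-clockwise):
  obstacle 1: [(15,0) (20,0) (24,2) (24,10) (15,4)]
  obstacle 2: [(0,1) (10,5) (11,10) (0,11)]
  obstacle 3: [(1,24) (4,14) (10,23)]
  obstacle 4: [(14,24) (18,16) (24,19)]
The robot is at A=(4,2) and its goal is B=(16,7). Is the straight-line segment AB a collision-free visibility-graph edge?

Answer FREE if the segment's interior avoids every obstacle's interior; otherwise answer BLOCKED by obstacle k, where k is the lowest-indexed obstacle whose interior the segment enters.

Obstacle 1 [(15,0) (20,0) (24,2) (24,10) (15,4)]:
  edge (15,0)–(20,0): clear
  edge (20,0)–(24,2): clear
  edge (24,2)–(24,10): clear
  edge (24,10)–(15,4): clear
  edge (15,4)–(15,0): clear
  midpoint (10,9/2) outside
  → clear
Obstacle 2 [(0,1) (10,5) (11,10) (0,11)]:
  edge (0,1)–(10,5): clear
  edge (10,5)–(11,10): clear
  edge (11,10)–(0,11): clear
  edge (0,11)–(0,1): clear
  midpoint (10,9/2) outside
  → clear
Obstacle 3 [(1,24) (4,14) (10,23)]:
  edge (1,24)–(4,14): clear
  edge (4,14)–(10,23): clear
  edge (10,23)–(1,24): clear
  midpoint (10,9/2) outside
  → clear
Obstacle 4 [(14,24) (18,16) (24,19)]:
  edge (14,24)–(18,16): clear
  edge (18,16)–(24,19): clear
  edge (24,19)–(14,24): clear
  midpoint (10,9/2) outside
  → clear

FREE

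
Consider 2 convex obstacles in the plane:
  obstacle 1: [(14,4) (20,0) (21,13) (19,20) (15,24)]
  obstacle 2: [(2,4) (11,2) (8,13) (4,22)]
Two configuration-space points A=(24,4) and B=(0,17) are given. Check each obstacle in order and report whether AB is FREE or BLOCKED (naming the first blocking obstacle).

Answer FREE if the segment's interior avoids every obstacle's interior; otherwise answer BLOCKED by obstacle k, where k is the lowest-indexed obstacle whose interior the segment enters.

BLOCKED by obstacle 1

Obstacle 1 [(14,4) (20,0) (21,13) (19,20) (15,24)]:
  edge (14,4)–(20,0): clear
  edge (20,0)–(21,13): crosses AB
  edge (21,13)–(19,20): clear
  edge (19,20)–(15,24): clear
  edge (15,24)–(14,4): crosses AB
  → BLOCKED
Obstacle 2 [(2,4) (11,2) (8,13) (4,22)]:
  edge (2,4)–(11,2): clear
  edge (11,2)–(8,13): crosses AB
  edge (8,13)–(4,22): clear
  edge (4,22)–(2,4): crosses AB
  → BLOCKED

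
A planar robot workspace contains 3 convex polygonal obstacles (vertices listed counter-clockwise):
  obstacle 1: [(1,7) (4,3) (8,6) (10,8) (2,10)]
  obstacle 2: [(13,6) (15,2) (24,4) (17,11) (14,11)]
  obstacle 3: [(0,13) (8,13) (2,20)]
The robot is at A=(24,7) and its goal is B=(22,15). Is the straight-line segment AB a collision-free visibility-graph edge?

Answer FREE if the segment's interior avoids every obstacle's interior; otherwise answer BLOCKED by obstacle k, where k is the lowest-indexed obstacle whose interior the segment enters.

FREE

Obstacle 1 [(1,7) (4,3) (8,6) (10,8) (2,10)]:
  edge (1,7)–(4,3): clear
  edge (4,3)–(8,6): clear
  edge (8,6)–(10,8): clear
  edge (10,8)–(2,10): clear
  edge (2,10)–(1,7): clear
  midpoint (23,11) outside
  → clear
Obstacle 2 [(13,6) (15,2) (24,4) (17,11) (14,11)]:
  edge (13,6)–(15,2): clear
  edge (15,2)–(24,4): clear
  edge (24,4)–(17,11): clear
  edge (17,11)–(14,11): clear
  edge (14,11)–(13,6): clear
  midpoint (23,11) outside
  → clear
Obstacle 3 [(0,13) (8,13) (2,20)]:
  edge (0,13)–(8,13): clear
  edge (8,13)–(2,20): clear
  edge (2,20)–(0,13): clear
  midpoint (23,11) outside
  → clear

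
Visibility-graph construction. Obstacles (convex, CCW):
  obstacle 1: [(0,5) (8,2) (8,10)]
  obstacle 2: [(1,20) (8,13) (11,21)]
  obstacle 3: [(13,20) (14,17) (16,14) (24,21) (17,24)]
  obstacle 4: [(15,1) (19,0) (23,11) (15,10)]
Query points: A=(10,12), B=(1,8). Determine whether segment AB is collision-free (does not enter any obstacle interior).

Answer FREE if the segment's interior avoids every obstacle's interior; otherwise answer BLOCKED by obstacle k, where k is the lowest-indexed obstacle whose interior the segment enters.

Obstacle 1 [(0,5) (8,2) (8,10)]:
  edge (0,5)–(8,2): clear
  edge (8,2)–(8,10): clear
  edge (8,10)–(0,5): clear
  midpoint (11/2,10) outside
  → clear
Obstacle 2 [(1,20) (8,13) (11,21)]:
  edge (1,20)–(8,13): clear
  edge (8,13)–(11,21): clear
  edge (11,21)–(1,20): clear
  midpoint (11/2,10) outside
  → clear
Obstacle 3 [(13,20) (14,17) (16,14) (24,21) (17,24)]:
  edge (13,20)–(14,17): clear
  edge (14,17)–(16,14): clear
  edge (16,14)–(24,21): clear
  edge (24,21)–(17,24): clear
  edge (17,24)–(13,20): clear
  midpoint (11/2,10) outside
  → clear
Obstacle 4 [(15,1) (19,0) (23,11) (15,10)]:
  edge (15,1)–(19,0): clear
  edge (19,0)–(23,11): clear
  edge (23,11)–(15,10): clear
  edge (15,10)–(15,1): clear
  midpoint (11/2,10) outside
  → clear

FREE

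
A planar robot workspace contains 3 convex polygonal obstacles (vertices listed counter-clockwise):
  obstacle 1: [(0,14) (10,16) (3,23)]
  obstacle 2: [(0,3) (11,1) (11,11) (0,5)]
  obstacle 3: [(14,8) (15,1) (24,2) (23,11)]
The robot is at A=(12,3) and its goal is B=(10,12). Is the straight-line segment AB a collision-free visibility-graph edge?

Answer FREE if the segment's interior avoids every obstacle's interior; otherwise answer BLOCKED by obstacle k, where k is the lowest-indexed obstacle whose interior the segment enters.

BLOCKED by obstacle 2

Obstacle 1 [(0,14) (10,16) (3,23)]:
  edge (0,14)–(10,16): clear
  edge (10,16)–(3,23): clear
  edge (3,23)–(0,14): clear
  midpoint (11,15/2) outside
  → clear
Obstacle 2 [(0,3) (11,1) (11,11) (0,5)]:
  edge (0,3)–(11,1): clear
  edge (11,1)–(11,11): crosses AB
  edge (11,11)–(0,5): crosses AB
  edge (0,5)–(0,3): clear
  → BLOCKED
Obstacle 3 [(14,8) (15,1) (24,2) (23,11)]:
  edge (14,8)–(15,1): clear
  edge (15,1)–(24,2): clear
  edge (24,2)–(23,11): clear
  edge (23,11)–(14,8): clear
  midpoint (11,15/2) outside
  → clear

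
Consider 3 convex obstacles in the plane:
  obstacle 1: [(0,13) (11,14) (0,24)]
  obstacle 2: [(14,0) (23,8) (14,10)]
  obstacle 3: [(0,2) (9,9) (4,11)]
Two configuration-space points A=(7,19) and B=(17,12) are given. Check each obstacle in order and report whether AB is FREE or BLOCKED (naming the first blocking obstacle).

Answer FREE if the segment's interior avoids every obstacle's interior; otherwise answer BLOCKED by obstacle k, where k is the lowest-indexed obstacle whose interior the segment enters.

FREE

Obstacle 1 [(0,13) (11,14) (0,24)]:
  edge (0,13)–(11,14): clear
  edge (11,14)–(0,24): clear
  edge (0,24)–(0,13): clear
  midpoint (12,31/2) outside
  → clear
Obstacle 2 [(14,0) (23,8) (14,10)]:
  edge (14,0)–(23,8): clear
  edge (23,8)–(14,10): clear
  edge (14,10)–(14,0): clear
  midpoint (12,31/2) outside
  → clear
Obstacle 3 [(0,2) (9,9) (4,11)]:
  edge (0,2)–(9,9): clear
  edge (9,9)–(4,11): clear
  edge (4,11)–(0,2): clear
  midpoint (12,31/2) outside
  → clear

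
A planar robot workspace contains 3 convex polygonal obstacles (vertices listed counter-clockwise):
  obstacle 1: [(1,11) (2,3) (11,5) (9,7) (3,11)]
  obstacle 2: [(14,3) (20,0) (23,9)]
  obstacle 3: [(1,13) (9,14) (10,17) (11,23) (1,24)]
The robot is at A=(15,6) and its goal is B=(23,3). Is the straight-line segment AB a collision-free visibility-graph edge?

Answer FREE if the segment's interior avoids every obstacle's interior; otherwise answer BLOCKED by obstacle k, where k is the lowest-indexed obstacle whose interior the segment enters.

BLOCKED by obstacle 2

Obstacle 1 [(1,11) (2,3) (11,5) (9,7) (3,11)]:
  edge (1,11)–(2,3): clear
  edge (2,3)–(11,5): clear
  edge (11,5)–(9,7): clear
  edge (9,7)–(3,11): clear
  edge (3,11)–(1,11): clear
  midpoint (19,9/2) outside
  → clear
Obstacle 2 [(14,3) (20,0) (23,9)]:
  edge (14,3)–(20,0): clear
  edge (20,0)–(23,9): crosses AB
  edge (23,9)–(14,3): crosses AB
  → BLOCKED
Obstacle 3 [(1,13) (9,14) (10,17) (11,23) (1,24)]:
  edge (1,13)–(9,14): clear
  edge (9,14)–(10,17): clear
  edge (10,17)–(11,23): clear
  edge (11,23)–(1,24): clear
  edge (1,24)–(1,13): clear
  midpoint (19,9/2) outside
  → clear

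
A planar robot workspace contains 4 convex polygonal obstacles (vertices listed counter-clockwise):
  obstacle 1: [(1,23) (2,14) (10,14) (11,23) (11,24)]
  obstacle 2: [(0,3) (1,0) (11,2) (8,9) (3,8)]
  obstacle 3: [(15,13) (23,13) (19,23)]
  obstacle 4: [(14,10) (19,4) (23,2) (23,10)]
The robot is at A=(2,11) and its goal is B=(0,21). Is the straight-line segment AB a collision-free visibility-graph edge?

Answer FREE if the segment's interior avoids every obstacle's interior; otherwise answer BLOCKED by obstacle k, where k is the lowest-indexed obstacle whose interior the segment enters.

Obstacle 1 [(1,23) (2,14) (10,14) (11,23) (11,24)]:
  edge (1,23)–(2,14): clear
  edge (2,14)–(10,14): clear
  edge (10,14)–(11,23): clear
  edge (11,23)–(11,24): clear
  edge (11,24)–(1,23): clear
  midpoint (1,16) outside
  → clear
Obstacle 2 [(0,3) (1,0) (11,2) (8,9) (3,8)]:
  edge (0,3)–(1,0): clear
  edge (1,0)–(11,2): clear
  edge (11,2)–(8,9): clear
  edge (8,9)–(3,8): clear
  edge (3,8)–(0,3): clear
  midpoint (1,16) outside
  → clear
Obstacle 3 [(15,13) (23,13) (19,23)]:
  edge (15,13)–(23,13): clear
  edge (23,13)–(19,23): clear
  edge (19,23)–(15,13): clear
  midpoint (1,16) outside
  → clear
Obstacle 4 [(14,10) (19,4) (23,2) (23,10)]:
  edge (14,10)–(19,4): clear
  edge (19,4)–(23,2): clear
  edge (23,2)–(23,10): clear
  edge (23,10)–(14,10): clear
  midpoint (1,16) outside
  → clear

FREE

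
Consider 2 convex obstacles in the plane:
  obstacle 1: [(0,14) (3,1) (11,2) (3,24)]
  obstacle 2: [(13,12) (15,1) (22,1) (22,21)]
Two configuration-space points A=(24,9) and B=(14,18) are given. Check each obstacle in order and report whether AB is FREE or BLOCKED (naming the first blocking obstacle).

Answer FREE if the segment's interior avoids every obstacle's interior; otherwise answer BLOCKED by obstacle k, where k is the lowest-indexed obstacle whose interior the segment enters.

BLOCKED by obstacle 2

Obstacle 1 [(0,14) (3,1) (11,2) (3,24)]:
  edge (0,14)–(3,1): clear
  edge (3,1)–(11,2): clear
  edge (11,2)–(3,24): clear
  edge (3,24)–(0,14): clear
  midpoint (19,27/2) outside
  → clear
Obstacle 2 [(13,12) (15,1) (22,1) (22,21)]:
  edge (13,12)–(15,1): clear
  edge (15,1)–(22,1): clear
  edge (22,1)–(22,21): crosses AB
  edge (22,21)–(13,12): crosses AB
  → BLOCKED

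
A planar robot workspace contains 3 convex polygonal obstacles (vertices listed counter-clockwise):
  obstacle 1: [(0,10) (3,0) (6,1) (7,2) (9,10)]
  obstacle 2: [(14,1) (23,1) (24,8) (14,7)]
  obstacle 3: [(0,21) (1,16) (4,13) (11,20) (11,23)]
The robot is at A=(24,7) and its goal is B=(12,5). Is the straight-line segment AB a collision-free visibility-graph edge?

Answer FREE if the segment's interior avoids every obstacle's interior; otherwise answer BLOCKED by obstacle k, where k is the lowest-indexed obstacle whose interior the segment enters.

BLOCKED by obstacle 2

Obstacle 1 [(0,10) (3,0) (6,1) (7,2) (9,10)]:
  edge (0,10)–(3,0): clear
  edge (3,0)–(6,1): clear
  edge (6,1)–(7,2): clear
  edge (7,2)–(9,10): clear
  edge (9,10)–(0,10): clear
  midpoint (18,6) outside
  → clear
Obstacle 2 [(14,1) (23,1) (24,8) (14,7)]:
  edge (14,1)–(23,1): clear
  edge (23,1)–(24,8): crosses AB
  edge (24,8)–(14,7): clear
  edge (14,7)–(14,1): crosses AB
  → BLOCKED
Obstacle 3 [(0,21) (1,16) (4,13) (11,20) (11,23)]:
  edge (0,21)–(1,16): clear
  edge (1,16)–(4,13): clear
  edge (4,13)–(11,20): clear
  edge (11,20)–(11,23): clear
  edge (11,23)–(0,21): clear
  midpoint (18,6) outside
  → clear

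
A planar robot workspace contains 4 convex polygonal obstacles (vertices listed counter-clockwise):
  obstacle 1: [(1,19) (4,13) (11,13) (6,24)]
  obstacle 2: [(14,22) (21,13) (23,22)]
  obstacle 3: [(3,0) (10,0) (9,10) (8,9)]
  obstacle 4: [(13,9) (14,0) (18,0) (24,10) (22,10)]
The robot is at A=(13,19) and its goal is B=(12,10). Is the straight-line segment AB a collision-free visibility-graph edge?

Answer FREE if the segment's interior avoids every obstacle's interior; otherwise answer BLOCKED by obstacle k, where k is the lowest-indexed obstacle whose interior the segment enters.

FREE

Obstacle 1 [(1,19) (4,13) (11,13) (6,24)]:
  edge (1,19)–(4,13): clear
  edge (4,13)–(11,13): clear
  edge (11,13)–(6,24): clear
  edge (6,24)–(1,19): clear
  midpoint (25/2,29/2) outside
  → clear
Obstacle 2 [(14,22) (21,13) (23,22)]:
  edge (14,22)–(21,13): clear
  edge (21,13)–(23,22): clear
  edge (23,22)–(14,22): clear
  midpoint (25/2,29/2) outside
  → clear
Obstacle 3 [(3,0) (10,0) (9,10) (8,9)]:
  edge (3,0)–(10,0): clear
  edge (10,0)–(9,10): clear
  edge (9,10)–(8,9): clear
  edge (8,9)–(3,0): clear
  midpoint (25/2,29/2) outside
  → clear
Obstacle 4 [(13,9) (14,0) (18,0) (24,10) (22,10)]:
  edge (13,9)–(14,0): clear
  edge (14,0)–(18,0): clear
  edge (18,0)–(24,10): clear
  edge (24,10)–(22,10): clear
  edge (22,10)–(13,9): clear
  midpoint (25/2,29/2) outside
  → clear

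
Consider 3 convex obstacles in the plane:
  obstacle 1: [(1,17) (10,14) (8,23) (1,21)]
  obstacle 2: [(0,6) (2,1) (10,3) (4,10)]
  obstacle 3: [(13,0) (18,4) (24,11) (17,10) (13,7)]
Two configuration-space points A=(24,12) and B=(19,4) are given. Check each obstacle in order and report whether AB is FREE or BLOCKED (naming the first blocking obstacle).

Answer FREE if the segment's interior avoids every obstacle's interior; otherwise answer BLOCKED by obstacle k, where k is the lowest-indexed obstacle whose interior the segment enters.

Obstacle 1 [(1,17) (10,14) (8,23) (1,21)]:
  edge (1,17)–(10,14): clear
  edge (10,14)–(8,23): clear
  edge (8,23)–(1,21): clear
  edge (1,21)–(1,17): clear
  midpoint (43/2,8) outside
  → clear
Obstacle 2 [(0,6) (2,1) (10,3) (4,10)]:
  edge (0,6)–(2,1): clear
  edge (2,1)–(10,3): clear
  edge (10,3)–(4,10): clear
  edge (4,10)–(0,6): clear
  midpoint (43/2,8) outside
  → clear
Obstacle 3 [(13,0) (18,4) (24,11) (17,10) (13,7)]:
  edge (13,0)–(18,4): clear
  edge (18,4)–(24,11): crosses AB
  edge (24,11)–(17,10): crosses AB
  edge (17,10)–(13,7): clear
  edge (13,7)–(13,0): clear
  → BLOCKED

BLOCKED by obstacle 3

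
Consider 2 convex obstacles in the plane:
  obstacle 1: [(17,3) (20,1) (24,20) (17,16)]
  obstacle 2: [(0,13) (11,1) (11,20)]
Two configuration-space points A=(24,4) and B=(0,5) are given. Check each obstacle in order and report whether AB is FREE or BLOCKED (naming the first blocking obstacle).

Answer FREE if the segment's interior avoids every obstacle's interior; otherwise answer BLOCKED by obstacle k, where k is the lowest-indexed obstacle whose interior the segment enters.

BLOCKED by obstacle 1

Obstacle 1 [(17,3) (20,1) (24,20) (17,16)]:
  edge (17,3)–(20,1): clear
  edge (20,1)–(24,20): crosses AB
  edge (24,20)–(17,16): clear
  edge (17,16)–(17,3): crosses AB
  → BLOCKED
Obstacle 2 [(0,13) (11,1) (11,20)]:
  edge (0,13)–(11,1): crosses AB
  edge (11,1)–(11,20): crosses AB
  edge (11,20)–(0,13): clear
  → BLOCKED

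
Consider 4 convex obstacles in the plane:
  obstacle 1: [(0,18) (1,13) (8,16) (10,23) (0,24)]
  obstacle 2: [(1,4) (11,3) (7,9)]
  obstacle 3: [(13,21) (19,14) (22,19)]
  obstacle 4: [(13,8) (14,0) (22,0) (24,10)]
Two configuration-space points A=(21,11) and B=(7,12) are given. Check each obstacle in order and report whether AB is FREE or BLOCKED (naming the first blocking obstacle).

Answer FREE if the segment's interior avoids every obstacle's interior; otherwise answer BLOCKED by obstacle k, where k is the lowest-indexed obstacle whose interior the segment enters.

FREE

Obstacle 1 [(0,18) (1,13) (8,16) (10,23) (0,24)]:
  edge (0,18)–(1,13): clear
  edge (1,13)–(8,16): clear
  edge (8,16)–(10,23): clear
  edge (10,23)–(0,24): clear
  edge (0,24)–(0,18): clear
  midpoint (14,23/2) outside
  → clear
Obstacle 2 [(1,4) (11,3) (7,9)]:
  edge (1,4)–(11,3): clear
  edge (11,3)–(7,9): clear
  edge (7,9)–(1,4): clear
  midpoint (14,23/2) outside
  → clear
Obstacle 3 [(13,21) (19,14) (22,19)]:
  edge (13,21)–(19,14): clear
  edge (19,14)–(22,19): clear
  edge (22,19)–(13,21): clear
  midpoint (14,23/2) outside
  → clear
Obstacle 4 [(13,8) (14,0) (22,0) (24,10)]:
  edge (13,8)–(14,0): clear
  edge (14,0)–(22,0): clear
  edge (22,0)–(24,10): clear
  edge (24,10)–(13,8): clear
  midpoint (14,23/2) outside
  → clear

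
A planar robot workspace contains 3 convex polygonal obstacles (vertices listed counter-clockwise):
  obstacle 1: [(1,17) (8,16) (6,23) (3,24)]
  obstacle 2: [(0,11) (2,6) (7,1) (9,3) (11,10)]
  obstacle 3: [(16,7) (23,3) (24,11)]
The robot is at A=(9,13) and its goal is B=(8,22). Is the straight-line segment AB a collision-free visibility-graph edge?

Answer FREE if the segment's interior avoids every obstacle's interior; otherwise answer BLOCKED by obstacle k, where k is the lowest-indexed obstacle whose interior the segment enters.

FREE

Obstacle 1 [(1,17) (8,16) (6,23) (3,24)]:
  edge (1,17)–(8,16): clear
  edge (8,16)–(6,23): clear
  edge (6,23)–(3,24): clear
  edge (3,24)–(1,17): clear
  midpoint (17/2,35/2) outside
  → clear
Obstacle 2 [(0,11) (2,6) (7,1) (9,3) (11,10)]:
  edge (0,11)–(2,6): clear
  edge (2,6)–(7,1): clear
  edge (7,1)–(9,3): clear
  edge (9,3)–(11,10): clear
  edge (11,10)–(0,11): clear
  midpoint (17/2,35/2) outside
  → clear
Obstacle 3 [(16,7) (23,3) (24,11)]:
  edge (16,7)–(23,3): clear
  edge (23,3)–(24,11): clear
  edge (24,11)–(16,7): clear
  midpoint (17/2,35/2) outside
  → clear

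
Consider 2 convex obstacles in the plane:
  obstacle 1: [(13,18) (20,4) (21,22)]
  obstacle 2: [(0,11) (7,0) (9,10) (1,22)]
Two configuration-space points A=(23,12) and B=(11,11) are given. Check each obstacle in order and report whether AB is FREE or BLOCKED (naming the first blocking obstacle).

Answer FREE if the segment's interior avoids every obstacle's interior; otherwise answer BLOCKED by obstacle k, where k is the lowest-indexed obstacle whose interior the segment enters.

BLOCKED by obstacle 1

Obstacle 1 [(13,18) (20,4) (21,22)]:
  edge (13,18)–(20,4): crosses AB
  edge (20,4)–(21,22): crosses AB
  edge (21,22)–(13,18): clear
  → BLOCKED
Obstacle 2 [(0,11) (7,0) (9,10) (1,22)]:
  edge (0,11)–(7,0): clear
  edge (7,0)–(9,10): clear
  edge (9,10)–(1,22): clear
  edge (1,22)–(0,11): clear
  midpoint (17,23/2) outside
  → clear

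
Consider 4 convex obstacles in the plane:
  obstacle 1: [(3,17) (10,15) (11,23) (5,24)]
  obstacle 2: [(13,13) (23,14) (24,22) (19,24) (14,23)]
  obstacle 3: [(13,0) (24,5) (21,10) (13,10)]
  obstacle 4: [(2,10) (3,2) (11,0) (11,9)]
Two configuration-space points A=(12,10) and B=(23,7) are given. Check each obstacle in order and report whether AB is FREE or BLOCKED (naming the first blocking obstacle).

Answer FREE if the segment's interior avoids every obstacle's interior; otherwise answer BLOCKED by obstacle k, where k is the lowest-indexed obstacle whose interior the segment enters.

BLOCKED by obstacle 3

Obstacle 1 [(3,17) (10,15) (11,23) (5,24)]:
  edge (3,17)–(10,15): clear
  edge (10,15)–(11,23): clear
  edge (11,23)–(5,24): clear
  edge (5,24)–(3,17): clear
  midpoint (35/2,17/2) outside
  → clear
Obstacle 2 [(13,13) (23,14) (24,22) (19,24) (14,23)]:
  edge (13,13)–(23,14): clear
  edge (23,14)–(24,22): clear
  edge (24,22)–(19,24): clear
  edge (19,24)–(14,23): clear
  edge (14,23)–(13,13): clear
  midpoint (35/2,17/2) outside
  → clear
Obstacle 3 [(13,0) (24,5) (21,10) (13,10)]:
  edge (13,0)–(24,5): clear
  edge (24,5)–(21,10): crosses AB
  edge (21,10)–(13,10): clear
  edge (13,10)–(13,0): crosses AB
  → BLOCKED
Obstacle 4 [(2,10) (3,2) (11,0) (11,9)]:
  edge (2,10)–(3,2): clear
  edge (3,2)–(11,0): clear
  edge (11,0)–(11,9): clear
  edge (11,9)–(2,10): clear
  midpoint (35/2,17/2) outside
  → clear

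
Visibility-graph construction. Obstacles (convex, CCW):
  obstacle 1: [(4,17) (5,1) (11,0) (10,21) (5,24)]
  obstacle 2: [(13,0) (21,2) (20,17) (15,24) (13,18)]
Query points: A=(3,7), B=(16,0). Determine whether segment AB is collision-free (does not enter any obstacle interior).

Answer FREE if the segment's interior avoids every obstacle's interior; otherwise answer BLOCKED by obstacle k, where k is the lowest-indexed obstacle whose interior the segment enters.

Obstacle 1 [(4,17) (5,1) (11,0) (10,21) (5,24)]:
  edge (4,17)–(5,1): crosses AB
  edge (5,1)–(11,0): clear
  edge (11,0)–(10,21): crosses AB
  edge (10,21)–(5,24): clear
  edge (5,24)–(4,17): clear
  → BLOCKED
Obstacle 2 [(13,0) (21,2) (20,17) (15,24) (13,18)]:
  edge (13,0)–(21,2): crosses AB
  edge (21,2)–(20,17): clear
  edge (20,17)–(15,24): clear
  edge (15,24)–(13,18): clear
  edge (13,18)–(13,0): crosses AB
  → BLOCKED

BLOCKED by obstacle 1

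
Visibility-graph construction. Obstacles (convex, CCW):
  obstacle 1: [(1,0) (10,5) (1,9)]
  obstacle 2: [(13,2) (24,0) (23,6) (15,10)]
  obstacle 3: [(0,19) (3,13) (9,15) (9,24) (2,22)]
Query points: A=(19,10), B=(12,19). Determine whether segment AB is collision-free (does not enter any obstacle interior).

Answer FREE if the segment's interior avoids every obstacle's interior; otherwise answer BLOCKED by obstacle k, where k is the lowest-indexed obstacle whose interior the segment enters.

FREE

Obstacle 1 [(1,0) (10,5) (1,9)]:
  edge (1,0)–(10,5): clear
  edge (10,5)–(1,9): clear
  edge (1,9)–(1,0): clear
  midpoint (31/2,29/2) outside
  → clear
Obstacle 2 [(13,2) (24,0) (23,6) (15,10)]:
  edge (13,2)–(24,0): clear
  edge (24,0)–(23,6): clear
  edge (23,6)–(15,10): clear
  edge (15,10)–(13,2): clear
  midpoint (31/2,29/2) outside
  → clear
Obstacle 3 [(0,19) (3,13) (9,15) (9,24) (2,22)]:
  edge (0,19)–(3,13): clear
  edge (3,13)–(9,15): clear
  edge (9,15)–(9,24): clear
  edge (9,24)–(2,22): clear
  edge (2,22)–(0,19): clear
  midpoint (31/2,29/2) outside
  → clear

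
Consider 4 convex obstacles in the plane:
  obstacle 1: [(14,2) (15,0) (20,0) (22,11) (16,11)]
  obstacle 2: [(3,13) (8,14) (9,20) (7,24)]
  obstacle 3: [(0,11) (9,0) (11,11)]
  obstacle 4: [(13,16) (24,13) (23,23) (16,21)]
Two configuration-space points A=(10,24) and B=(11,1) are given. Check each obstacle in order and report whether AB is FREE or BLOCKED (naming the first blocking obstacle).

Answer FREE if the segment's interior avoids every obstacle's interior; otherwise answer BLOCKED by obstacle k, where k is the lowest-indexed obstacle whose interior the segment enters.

Obstacle 1 [(14,2) (15,0) (20,0) (22,11) (16,11)]:
  edge (14,2)–(15,0): clear
  edge (15,0)–(20,0): clear
  edge (20,0)–(22,11): clear
  edge (22,11)–(16,11): clear
  edge (16,11)–(14,2): clear
  midpoint (21/2,25/2) outside
  → clear
Obstacle 2 [(3,13) (8,14) (9,20) (7,24)]:
  edge (3,13)–(8,14): clear
  edge (8,14)–(9,20): clear
  edge (9,20)–(7,24): clear
  edge (7,24)–(3,13): clear
  midpoint (21/2,25/2) outside
  → clear
Obstacle 3 [(0,11) (9,0) (11,11)]:
  edge (0,11)–(9,0): clear
  edge (9,0)–(11,11): crosses AB
  edge (11,11)–(0,11): crosses AB
  → BLOCKED
Obstacle 4 [(13,16) (24,13) (23,23) (16,21)]:
  edge (13,16)–(24,13): clear
  edge (24,13)–(23,23): clear
  edge (23,23)–(16,21): clear
  edge (16,21)–(13,16): clear
  midpoint (21/2,25/2) outside
  → clear

BLOCKED by obstacle 3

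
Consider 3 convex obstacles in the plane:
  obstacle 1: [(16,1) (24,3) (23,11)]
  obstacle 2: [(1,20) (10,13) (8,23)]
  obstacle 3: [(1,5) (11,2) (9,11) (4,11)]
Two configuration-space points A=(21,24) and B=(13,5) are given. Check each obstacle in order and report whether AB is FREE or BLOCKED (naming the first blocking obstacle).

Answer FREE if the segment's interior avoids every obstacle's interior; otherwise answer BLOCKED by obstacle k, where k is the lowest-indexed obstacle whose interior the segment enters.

FREE

Obstacle 1 [(16,1) (24,3) (23,11)]:
  edge (16,1)–(24,3): clear
  edge (24,3)–(23,11): clear
  edge (23,11)–(16,1): clear
  midpoint (17,29/2) outside
  → clear
Obstacle 2 [(1,20) (10,13) (8,23)]:
  edge (1,20)–(10,13): clear
  edge (10,13)–(8,23): clear
  edge (8,23)–(1,20): clear
  midpoint (17,29/2) outside
  → clear
Obstacle 3 [(1,5) (11,2) (9,11) (4,11)]:
  edge (1,5)–(11,2): clear
  edge (11,2)–(9,11): clear
  edge (9,11)–(4,11): clear
  edge (4,11)–(1,5): clear
  midpoint (17,29/2) outside
  → clear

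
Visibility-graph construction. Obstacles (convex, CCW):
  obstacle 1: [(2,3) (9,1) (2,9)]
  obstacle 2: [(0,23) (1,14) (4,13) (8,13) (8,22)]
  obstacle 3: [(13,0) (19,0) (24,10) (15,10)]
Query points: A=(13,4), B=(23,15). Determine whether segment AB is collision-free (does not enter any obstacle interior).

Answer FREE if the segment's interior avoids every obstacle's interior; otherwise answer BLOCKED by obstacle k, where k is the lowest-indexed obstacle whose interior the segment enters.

Obstacle 1 [(2,3) (9,1) (2,9)]:
  edge (2,3)–(9,1): clear
  edge (9,1)–(2,9): clear
  edge (2,9)–(2,3): clear
  midpoint (18,19/2) outside
  → clear
Obstacle 2 [(0,23) (1,14) (4,13) (8,13) (8,22)]:
  edge (0,23)–(1,14): clear
  edge (1,14)–(4,13): clear
  edge (4,13)–(8,13): clear
  edge (8,13)–(8,22): clear
  edge (8,22)–(0,23): clear
  midpoint (18,19/2) outside
  → clear
Obstacle 3 [(13,0) (19,0) (24,10) (15,10)]:
  edge (13,0)–(19,0): clear
  edge (19,0)–(24,10): clear
  edge (24,10)–(15,10): crosses AB
  edge (15,10)–(13,0): crosses AB
  → BLOCKED

BLOCKED by obstacle 3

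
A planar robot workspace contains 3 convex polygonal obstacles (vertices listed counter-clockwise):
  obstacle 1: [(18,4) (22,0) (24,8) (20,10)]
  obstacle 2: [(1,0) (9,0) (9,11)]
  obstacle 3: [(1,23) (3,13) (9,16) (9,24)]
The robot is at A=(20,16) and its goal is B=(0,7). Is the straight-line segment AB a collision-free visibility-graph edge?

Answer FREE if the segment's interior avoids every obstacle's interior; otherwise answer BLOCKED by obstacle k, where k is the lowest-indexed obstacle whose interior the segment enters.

FREE

Obstacle 1 [(18,4) (22,0) (24,8) (20,10)]:
  edge (18,4)–(22,0): clear
  edge (22,0)–(24,8): clear
  edge (24,8)–(20,10): clear
  edge (20,10)–(18,4): clear
  midpoint (10,23/2) outside
  → clear
Obstacle 2 [(1,0) (9,0) (9,11)]:
  edge (1,0)–(9,0): clear
  edge (9,0)–(9,11): clear
  edge (9,11)–(1,0): clear
  midpoint (10,23/2) outside
  → clear
Obstacle 3 [(1,23) (3,13) (9,16) (9,24)]:
  edge (1,23)–(3,13): clear
  edge (3,13)–(9,16): clear
  edge (9,16)–(9,24): clear
  edge (9,24)–(1,23): clear
  midpoint (10,23/2) outside
  → clear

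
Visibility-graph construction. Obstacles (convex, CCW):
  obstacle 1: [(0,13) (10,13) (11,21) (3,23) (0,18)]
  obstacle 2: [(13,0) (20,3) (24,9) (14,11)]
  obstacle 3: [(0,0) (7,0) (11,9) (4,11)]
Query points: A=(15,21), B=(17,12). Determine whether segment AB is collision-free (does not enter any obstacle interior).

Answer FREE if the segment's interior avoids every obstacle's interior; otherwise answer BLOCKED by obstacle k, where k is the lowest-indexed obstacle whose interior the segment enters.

FREE

Obstacle 1 [(0,13) (10,13) (11,21) (3,23) (0,18)]:
  edge (0,13)–(10,13): clear
  edge (10,13)–(11,21): clear
  edge (11,21)–(3,23): clear
  edge (3,23)–(0,18): clear
  edge (0,18)–(0,13): clear
  midpoint (16,33/2) outside
  → clear
Obstacle 2 [(13,0) (20,3) (24,9) (14,11)]:
  edge (13,0)–(20,3): clear
  edge (20,3)–(24,9): clear
  edge (24,9)–(14,11): clear
  edge (14,11)–(13,0): clear
  midpoint (16,33/2) outside
  → clear
Obstacle 3 [(0,0) (7,0) (11,9) (4,11)]:
  edge (0,0)–(7,0): clear
  edge (7,0)–(11,9): clear
  edge (11,9)–(4,11): clear
  edge (4,11)–(0,0): clear
  midpoint (16,33/2) outside
  → clear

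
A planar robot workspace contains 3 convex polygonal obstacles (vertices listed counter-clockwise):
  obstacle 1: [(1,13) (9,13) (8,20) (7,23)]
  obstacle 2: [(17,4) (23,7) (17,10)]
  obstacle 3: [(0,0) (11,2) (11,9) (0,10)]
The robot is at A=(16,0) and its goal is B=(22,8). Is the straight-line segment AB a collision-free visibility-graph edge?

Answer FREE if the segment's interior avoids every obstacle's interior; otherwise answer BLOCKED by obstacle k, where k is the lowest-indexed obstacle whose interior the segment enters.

Obstacle 1 [(1,13) (9,13) (8,20) (7,23)]:
  edge (1,13)–(9,13): clear
  edge (9,13)–(8,20): clear
  edge (8,20)–(7,23): clear
  edge (7,23)–(1,13): clear
  midpoint (19,4) outside
  → clear
Obstacle 2 [(17,4) (23,7) (17,10)]:
  edge (17,4)–(23,7): crosses AB
  edge (23,7)–(17,10): crosses AB
  edge (17,10)–(17,4): clear
  → BLOCKED
Obstacle 3 [(0,0) (11,2) (11,9) (0,10)]:
  edge (0,0)–(11,2): clear
  edge (11,2)–(11,9): clear
  edge (11,9)–(0,10): clear
  edge (0,10)–(0,0): clear
  midpoint (19,4) outside
  → clear

BLOCKED by obstacle 2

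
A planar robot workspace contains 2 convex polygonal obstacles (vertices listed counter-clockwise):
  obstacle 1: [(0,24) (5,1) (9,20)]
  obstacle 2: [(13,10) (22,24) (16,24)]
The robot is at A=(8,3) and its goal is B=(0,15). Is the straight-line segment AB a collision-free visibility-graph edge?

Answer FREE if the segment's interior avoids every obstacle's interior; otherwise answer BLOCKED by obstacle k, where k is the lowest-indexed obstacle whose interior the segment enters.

BLOCKED by obstacle 1

Obstacle 1 [(0,24) (5,1) (9,20)]:
  edge (0,24)–(5,1): crosses AB
  edge (5,1)–(9,20): crosses AB
  edge (9,20)–(0,24): clear
  → BLOCKED
Obstacle 2 [(13,10) (22,24) (16,24)]:
  edge (13,10)–(22,24): clear
  edge (22,24)–(16,24): clear
  edge (16,24)–(13,10): clear
  midpoint (4,9) outside
  → clear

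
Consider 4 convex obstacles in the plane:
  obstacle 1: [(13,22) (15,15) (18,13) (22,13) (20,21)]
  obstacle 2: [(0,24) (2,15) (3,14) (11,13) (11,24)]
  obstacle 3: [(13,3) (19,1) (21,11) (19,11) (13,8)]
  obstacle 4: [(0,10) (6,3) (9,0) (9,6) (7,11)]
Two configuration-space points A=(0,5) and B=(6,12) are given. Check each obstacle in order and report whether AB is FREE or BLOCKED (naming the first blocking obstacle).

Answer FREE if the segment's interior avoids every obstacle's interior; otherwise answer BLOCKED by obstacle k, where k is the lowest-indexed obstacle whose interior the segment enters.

BLOCKED by obstacle 4

Obstacle 1 [(13,22) (15,15) (18,13) (22,13) (20,21)]:
  edge (13,22)–(15,15): clear
  edge (15,15)–(18,13): clear
  edge (18,13)–(22,13): clear
  edge (22,13)–(20,21): clear
  edge (20,21)–(13,22): clear
  midpoint (3,17/2) outside
  → clear
Obstacle 2 [(0,24) (2,15) (3,14) (11,13) (11,24)]:
  edge (0,24)–(2,15): clear
  edge (2,15)–(3,14): clear
  edge (3,14)–(11,13): clear
  edge (11,13)–(11,24): clear
  edge (11,24)–(0,24): clear
  midpoint (3,17/2) outside
  → clear
Obstacle 3 [(13,3) (19,1) (21,11) (19,11) (13,8)]:
  edge (13,3)–(19,1): clear
  edge (19,1)–(21,11): clear
  edge (21,11)–(19,11): clear
  edge (19,11)–(13,8): clear
  edge (13,8)–(13,3): clear
  midpoint (3,17/2) outside
  → clear
Obstacle 4 [(0,10) (6,3) (9,0) (9,6) (7,11)]:
  edge (0,10)–(6,3): crosses AB
  edge (6,3)–(9,0): clear
  edge (9,0)–(9,6): clear
  edge (9,6)–(7,11): clear
  edge (7,11)–(0,10): crosses AB
  → BLOCKED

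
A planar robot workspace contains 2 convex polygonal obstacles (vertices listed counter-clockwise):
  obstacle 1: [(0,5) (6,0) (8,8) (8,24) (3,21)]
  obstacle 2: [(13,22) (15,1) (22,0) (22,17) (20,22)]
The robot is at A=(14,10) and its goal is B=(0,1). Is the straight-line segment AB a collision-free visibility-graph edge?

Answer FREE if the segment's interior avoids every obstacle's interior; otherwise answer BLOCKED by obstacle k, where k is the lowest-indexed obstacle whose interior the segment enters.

BLOCKED by obstacle 1

Obstacle 1 [(0,5) (6,0) (8,8) (8,24) (3,21)]:
  edge (0,5)–(6,0): crosses AB
  edge (6,0)–(8,8): crosses AB
  edge (8,8)–(8,24): clear
  edge (8,24)–(3,21): clear
  edge (3,21)–(0,5): clear
  → BLOCKED
Obstacle 2 [(13,22) (15,1) (22,0) (22,17) (20,22)]:
  edge (13,22)–(15,1): clear
  edge (15,1)–(22,0): clear
  edge (22,0)–(22,17): clear
  edge (22,17)–(20,22): clear
  edge (20,22)–(13,22): clear
  midpoint (7,11/2) outside
  → clear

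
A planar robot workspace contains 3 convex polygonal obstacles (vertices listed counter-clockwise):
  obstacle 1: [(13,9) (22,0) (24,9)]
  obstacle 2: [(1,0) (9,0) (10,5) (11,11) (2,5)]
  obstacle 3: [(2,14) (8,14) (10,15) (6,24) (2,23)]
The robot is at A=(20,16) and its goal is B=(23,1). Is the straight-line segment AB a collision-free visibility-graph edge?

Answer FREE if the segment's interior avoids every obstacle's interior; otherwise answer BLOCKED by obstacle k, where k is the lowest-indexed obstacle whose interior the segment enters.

BLOCKED by obstacle 1

Obstacle 1 [(13,9) (22,0) (24,9)]:
  edge (13,9)–(22,0): clear
  edge (22,0)–(24,9): crosses AB
  edge (24,9)–(13,9): crosses AB
  → BLOCKED
Obstacle 2 [(1,0) (9,0) (10,5) (11,11) (2,5)]:
  edge (1,0)–(9,0): clear
  edge (9,0)–(10,5): clear
  edge (10,5)–(11,11): clear
  edge (11,11)–(2,5): clear
  edge (2,5)–(1,0): clear
  midpoint (43/2,17/2) outside
  → clear
Obstacle 3 [(2,14) (8,14) (10,15) (6,24) (2,23)]:
  edge (2,14)–(8,14): clear
  edge (8,14)–(10,15): clear
  edge (10,15)–(6,24): clear
  edge (6,24)–(2,23): clear
  edge (2,23)–(2,14): clear
  midpoint (43/2,17/2) outside
  → clear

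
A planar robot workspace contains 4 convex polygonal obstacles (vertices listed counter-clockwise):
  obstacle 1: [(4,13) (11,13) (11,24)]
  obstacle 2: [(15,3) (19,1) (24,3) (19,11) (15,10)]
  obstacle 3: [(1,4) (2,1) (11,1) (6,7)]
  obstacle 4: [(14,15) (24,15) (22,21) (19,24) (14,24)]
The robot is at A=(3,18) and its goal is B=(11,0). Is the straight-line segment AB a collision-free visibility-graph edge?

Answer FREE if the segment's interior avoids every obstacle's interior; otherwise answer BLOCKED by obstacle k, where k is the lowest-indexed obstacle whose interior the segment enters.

Obstacle 1 [(4,13) (11,13) (11,24)]:
  edge (4,13)–(11,13): crosses AB
  edge (11,13)–(11,24): clear
  edge (11,24)–(4,13): crosses AB
  → BLOCKED
Obstacle 2 [(15,3) (19,1) (24,3) (19,11) (15,10)]:
  edge (15,3)–(19,1): clear
  edge (19,1)–(24,3): clear
  edge (24,3)–(19,11): clear
  edge (19,11)–(15,10): clear
  edge (15,10)–(15,3): clear
  midpoint (7,9) outside
  → clear
Obstacle 3 [(1,4) (2,1) (11,1) (6,7)]:
  edge (1,4)–(2,1): clear
  edge (2,1)–(11,1): crosses AB
  edge (11,1)–(6,7): crosses AB
  edge (6,7)–(1,4): clear
  → BLOCKED
Obstacle 4 [(14,15) (24,15) (22,21) (19,24) (14,24)]:
  edge (14,15)–(24,15): clear
  edge (24,15)–(22,21): clear
  edge (22,21)–(19,24): clear
  edge (19,24)–(14,24): clear
  edge (14,24)–(14,15): clear
  midpoint (7,9) outside
  → clear

BLOCKED by obstacle 1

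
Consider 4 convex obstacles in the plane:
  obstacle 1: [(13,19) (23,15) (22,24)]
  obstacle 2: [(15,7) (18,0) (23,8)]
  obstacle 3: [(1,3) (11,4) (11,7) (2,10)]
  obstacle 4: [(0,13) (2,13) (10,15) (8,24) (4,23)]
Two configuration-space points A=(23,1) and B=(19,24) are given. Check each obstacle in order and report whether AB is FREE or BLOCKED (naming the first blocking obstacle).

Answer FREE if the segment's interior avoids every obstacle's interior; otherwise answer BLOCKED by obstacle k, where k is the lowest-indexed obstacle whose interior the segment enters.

Obstacle 1 [(13,19) (23,15) (22,24)]:
  edge (13,19)–(23,15): crosses AB
  edge (23,15)–(22,24): clear
  edge (22,24)–(13,19): crosses AB
  → BLOCKED
Obstacle 2 [(15,7) (18,0) (23,8)]:
  edge (15,7)–(18,0): clear
  edge (18,0)–(23,8): crosses AB
  edge (23,8)–(15,7): crosses AB
  → BLOCKED
Obstacle 3 [(1,3) (11,4) (11,7) (2,10)]:
  edge (1,3)–(11,4): clear
  edge (11,4)–(11,7): clear
  edge (11,7)–(2,10): clear
  edge (2,10)–(1,3): clear
  midpoint (21,25/2) outside
  → clear
Obstacle 4 [(0,13) (2,13) (10,15) (8,24) (4,23)]:
  edge (0,13)–(2,13): clear
  edge (2,13)–(10,15): clear
  edge (10,15)–(8,24): clear
  edge (8,24)–(4,23): clear
  edge (4,23)–(0,13): clear
  midpoint (21,25/2) outside
  → clear

BLOCKED by obstacle 1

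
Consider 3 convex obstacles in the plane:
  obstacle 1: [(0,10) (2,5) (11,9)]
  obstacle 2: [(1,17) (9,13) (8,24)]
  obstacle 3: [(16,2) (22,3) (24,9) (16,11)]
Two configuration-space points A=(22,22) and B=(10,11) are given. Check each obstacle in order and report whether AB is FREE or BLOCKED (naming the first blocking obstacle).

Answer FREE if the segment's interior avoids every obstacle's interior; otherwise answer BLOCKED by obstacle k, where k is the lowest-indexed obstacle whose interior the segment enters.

Obstacle 1 [(0,10) (2,5) (11,9)]:
  edge (0,10)–(2,5): clear
  edge (2,5)–(11,9): clear
  edge (11,9)–(0,10): clear
  midpoint (16,33/2) outside
  → clear
Obstacle 2 [(1,17) (9,13) (8,24)]:
  edge (1,17)–(9,13): clear
  edge (9,13)–(8,24): clear
  edge (8,24)–(1,17): clear
  midpoint (16,33/2) outside
  → clear
Obstacle 3 [(16,2) (22,3) (24,9) (16,11)]:
  edge (16,2)–(22,3): clear
  edge (22,3)–(24,9): clear
  edge (24,9)–(16,11): clear
  edge (16,11)–(16,2): clear
  midpoint (16,33/2) outside
  → clear

FREE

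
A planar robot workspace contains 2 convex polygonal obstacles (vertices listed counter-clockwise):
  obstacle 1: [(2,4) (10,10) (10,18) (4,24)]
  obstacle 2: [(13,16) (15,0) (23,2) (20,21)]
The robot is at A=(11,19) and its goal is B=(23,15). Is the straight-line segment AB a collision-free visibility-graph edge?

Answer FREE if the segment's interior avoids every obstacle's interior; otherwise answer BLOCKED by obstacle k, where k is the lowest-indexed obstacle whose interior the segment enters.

Obstacle 1 [(2,4) (10,10) (10,18) (4,24)]:
  edge (2,4)–(10,10): clear
  edge (10,10)–(10,18): clear
  edge (10,18)–(4,24): clear
  edge (4,24)–(2,4): clear
  midpoint (17,17) outside
  → clear
Obstacle 2 [(13,16) (15,0) (23,2) (20,21)]:
  edge (13,16)–(15,0): clear
  edge (15,0)–(23,2): clear
  edge (23,2)–(20,21): crosses AB
  edge (20,21)–(13,16): crosses AB
  → BLOCKED

BLOCKED by obstacle 2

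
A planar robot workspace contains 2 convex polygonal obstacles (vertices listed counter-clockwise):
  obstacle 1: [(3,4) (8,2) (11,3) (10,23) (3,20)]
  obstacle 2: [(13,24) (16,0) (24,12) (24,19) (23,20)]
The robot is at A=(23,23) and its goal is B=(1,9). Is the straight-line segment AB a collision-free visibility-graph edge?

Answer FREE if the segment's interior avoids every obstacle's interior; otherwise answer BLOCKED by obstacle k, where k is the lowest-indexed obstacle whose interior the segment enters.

BLOCKED by obstacle 1

Obstacle 1 [(3,4) (8,2) (11,3) (10,23) (3,20)]:
  edge (3,4)–(8,2): clear
  edge (8,2)–(11,3): clear
  edge (11,3)–(10,23): crosses AB
  edge (10,23)–(3,20): clear
  edge (3,20)–(3,4): crosses AB
  → BLOCKED
Obstacle 2 [(13,24) (16,0) (24,12) (24,19) (23,20)]:
  edge (13,24)–(16,0): crosses AB
  edge (16,0)–(24,12): clear
  edge (24,12)–(24,19): clear
  edge (24,19)–(23,20): clear
  edge (23,20)–(13,24): crosses AB
  → BLOCKED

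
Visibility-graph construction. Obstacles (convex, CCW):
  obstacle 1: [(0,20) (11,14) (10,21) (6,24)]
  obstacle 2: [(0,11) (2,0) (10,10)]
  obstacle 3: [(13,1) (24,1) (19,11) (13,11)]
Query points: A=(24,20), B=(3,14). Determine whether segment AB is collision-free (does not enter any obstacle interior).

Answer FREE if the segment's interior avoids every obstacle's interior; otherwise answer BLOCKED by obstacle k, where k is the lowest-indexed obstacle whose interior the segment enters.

BLOCKED by obstacle 1

Obstacle 1 [(0,20) (11,14) (10,21) (6,24)]:
  edge (0,20)–(11,14): crosses AB
  edge (11,14)–(10,21): crosses AB
  edge (10,21)–(6,24): clear
  edge (6,24)–(0,20): clear
  → BLOCKED
Obstacle 2 [(0,11) (2,0) (10,10)]:
  edge (0,11)–(2,0): clear
  edge (2,0)–(10,10): clear
  edge (10,10)–(0,11): clear
  midpoint (27/2,17) outside
  → clear
Obstacle 3 [(13,1) (24,1) (19,11) (13,11)]:
  edge (13,1)–(24,1): clear
  edge (24,1)–(19,11): clear
  edge (19,11)–(13,11): clear
  edge (13,11)–(13,1): clear
  midpoint (27/2,17) outside
  → clear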